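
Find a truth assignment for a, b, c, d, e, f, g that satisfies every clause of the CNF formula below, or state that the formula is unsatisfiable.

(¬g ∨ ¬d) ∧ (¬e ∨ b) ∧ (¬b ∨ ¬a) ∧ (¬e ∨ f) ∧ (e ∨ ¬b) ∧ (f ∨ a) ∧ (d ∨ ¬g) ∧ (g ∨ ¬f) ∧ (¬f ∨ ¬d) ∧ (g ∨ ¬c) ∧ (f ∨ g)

Suppose g = False.
The clause (¬f) is unit, so f = False.
That conflicts with the unit clause (f).
So g must be the other value — set g = True.
The clause (¬d) is unit, so d = False.
That conflicts with the unit clause (d).
Either choice for g ends in contradiction.

UNSATISFIABLE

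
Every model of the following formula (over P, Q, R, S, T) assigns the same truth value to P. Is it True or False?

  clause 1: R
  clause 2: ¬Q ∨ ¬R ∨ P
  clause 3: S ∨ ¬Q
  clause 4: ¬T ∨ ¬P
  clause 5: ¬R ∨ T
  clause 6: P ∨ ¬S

False

Suppose P = True.
Unit clause (R) forces R = True.
Unit clause (¬T) forces T = False.
But (T) is also a unit clause — contradiction.
So every satisfying assignment has P = False.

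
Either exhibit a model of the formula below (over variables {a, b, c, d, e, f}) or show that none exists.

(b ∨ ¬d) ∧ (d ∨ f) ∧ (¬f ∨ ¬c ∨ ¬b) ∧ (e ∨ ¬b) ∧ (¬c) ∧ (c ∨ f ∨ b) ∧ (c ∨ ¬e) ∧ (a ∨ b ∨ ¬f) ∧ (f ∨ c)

a=True, b=False, c=False, d=False, e=False, f=True

From the singleton clause (¬c), c = False.
From the singleton clause (¬e), e = False.
From the singleton clause (¬b), b = False.
From the singleton clause (¬d), d = False.
From the singleton clause (f), f = True.
From the singleton clause (a), a = True.
All clauses are satisfied.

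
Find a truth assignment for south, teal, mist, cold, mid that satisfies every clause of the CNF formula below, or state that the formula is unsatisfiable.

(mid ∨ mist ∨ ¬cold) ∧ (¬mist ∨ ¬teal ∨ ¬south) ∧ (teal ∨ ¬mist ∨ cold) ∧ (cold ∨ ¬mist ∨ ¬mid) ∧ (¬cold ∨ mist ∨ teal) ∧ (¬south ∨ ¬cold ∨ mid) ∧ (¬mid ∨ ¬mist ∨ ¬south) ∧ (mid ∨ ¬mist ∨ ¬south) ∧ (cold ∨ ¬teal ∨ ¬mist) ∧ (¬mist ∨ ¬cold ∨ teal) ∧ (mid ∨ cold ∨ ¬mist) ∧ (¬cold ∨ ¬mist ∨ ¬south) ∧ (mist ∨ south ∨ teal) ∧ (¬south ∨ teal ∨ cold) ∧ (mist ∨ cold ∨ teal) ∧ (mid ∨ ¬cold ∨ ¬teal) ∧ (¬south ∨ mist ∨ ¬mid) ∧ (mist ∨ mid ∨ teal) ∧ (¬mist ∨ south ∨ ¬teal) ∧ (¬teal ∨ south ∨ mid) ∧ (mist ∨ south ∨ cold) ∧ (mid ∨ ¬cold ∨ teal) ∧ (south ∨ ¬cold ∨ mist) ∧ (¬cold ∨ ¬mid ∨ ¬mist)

south=True,  teal=True,  mist=False,  cold=False,  mid=False

Suppose mid = False.
Suppose mist = False.
Unit clause (¬cold) forces cold = False.
Unit clause (teal) forces teal = True.
Unit clause (south) forces south = True.
Every clause now holds.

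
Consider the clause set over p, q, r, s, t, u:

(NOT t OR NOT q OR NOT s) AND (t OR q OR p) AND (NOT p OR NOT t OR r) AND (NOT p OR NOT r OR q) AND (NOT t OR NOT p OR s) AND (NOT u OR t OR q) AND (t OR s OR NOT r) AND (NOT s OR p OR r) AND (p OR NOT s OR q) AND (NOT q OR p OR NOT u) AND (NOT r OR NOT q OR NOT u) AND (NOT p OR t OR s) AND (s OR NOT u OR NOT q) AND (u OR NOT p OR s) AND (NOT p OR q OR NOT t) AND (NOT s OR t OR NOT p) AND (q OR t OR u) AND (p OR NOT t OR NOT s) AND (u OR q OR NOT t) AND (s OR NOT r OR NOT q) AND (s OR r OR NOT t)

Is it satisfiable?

Yes, satisfiable

Try t = false.
Try q = true.
Try s = true.
(NOT p) alone gives p = false.
(r) alone gives r = true.
(NOT u) alone gives u = false.
All clauses are satisfied.
A satisfying assignment: p ↦ false, q ↦ true, r ↦ true, s ↦ true, t ↦ false, u ↦ false.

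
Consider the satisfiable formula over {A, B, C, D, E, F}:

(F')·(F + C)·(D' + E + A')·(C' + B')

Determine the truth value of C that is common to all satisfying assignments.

Suppose C = 0.
Unit clause (F') forces F = 0.
But (F) is also a unit clause — contradiction.
So every satisfying assignment has C = True.

True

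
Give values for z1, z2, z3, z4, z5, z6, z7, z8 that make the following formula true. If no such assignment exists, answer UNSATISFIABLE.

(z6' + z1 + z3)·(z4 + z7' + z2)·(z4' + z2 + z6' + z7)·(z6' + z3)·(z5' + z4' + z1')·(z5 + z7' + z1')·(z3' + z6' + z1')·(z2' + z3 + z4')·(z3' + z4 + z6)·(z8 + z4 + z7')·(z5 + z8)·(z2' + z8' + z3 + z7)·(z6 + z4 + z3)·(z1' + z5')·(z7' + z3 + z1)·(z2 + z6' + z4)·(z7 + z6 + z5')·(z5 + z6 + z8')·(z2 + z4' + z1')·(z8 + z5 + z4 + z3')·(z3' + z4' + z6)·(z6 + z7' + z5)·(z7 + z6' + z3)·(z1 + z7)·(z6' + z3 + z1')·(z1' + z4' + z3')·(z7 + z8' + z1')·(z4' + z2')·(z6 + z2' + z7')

Suppose z6 = 1.
(z3) alone gives z3 = 1.
(z1') alone gives z1 = 0.
(z7) alone gives z7 = 1.
Suppose z4 = 1.
(z2') alone gives z2 = 0.
Suppose z5 = 1.
All clauses hold; z8 can take either value.

z1: 0,  z2: 0,  z3: 1,  z4: 1,  z5: 1,  z6: 1,  z7: 1,  z8: 0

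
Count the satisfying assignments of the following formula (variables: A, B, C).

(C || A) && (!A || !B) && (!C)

There are 2^3 = 8 truth assignments over (A, B, C).
Split on B. With B = true, the clauses containing B are satisfied and !B drops from the rest; 0 of the 2^2 = 4 assignments to the other variables satisfy what remains.
With B = false, by the same count on the reduced clause set, 1 assignment works.
(One model: A=T, B=F, C=F.)
Total: 0 + 1 = 1.

1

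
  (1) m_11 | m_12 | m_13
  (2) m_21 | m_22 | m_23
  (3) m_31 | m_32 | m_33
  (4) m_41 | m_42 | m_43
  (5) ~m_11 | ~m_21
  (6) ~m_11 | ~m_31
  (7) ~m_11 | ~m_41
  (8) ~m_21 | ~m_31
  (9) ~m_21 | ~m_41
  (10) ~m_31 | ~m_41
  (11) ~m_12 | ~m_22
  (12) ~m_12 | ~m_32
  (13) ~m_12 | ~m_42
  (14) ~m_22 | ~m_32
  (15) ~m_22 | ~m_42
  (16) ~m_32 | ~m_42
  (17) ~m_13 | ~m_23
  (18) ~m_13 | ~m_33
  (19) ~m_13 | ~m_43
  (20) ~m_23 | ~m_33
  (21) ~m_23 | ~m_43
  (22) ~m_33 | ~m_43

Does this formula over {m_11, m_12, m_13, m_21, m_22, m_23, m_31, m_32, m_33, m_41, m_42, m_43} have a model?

Case m_11 = 0:
Case m_12 = 1:
The clause (~m_22) is unit, so m_22 = 0.
The clause (~m_32) is unit, so m_32 = 0.
The clause (~m_42) is unit, so m_42 = 0.
Case m_21 = 1:
The clause (~m_31) is unit, so m_31 = 0.
The clause (m_33) is unit, so m_33 = 1.
The clause (~m_41) is unit, so m_41 = 0.
The clause (m_43) is unit, so m_43 = 1.
Now (~m_43) is unsatisfied and unit — conflict.
So m_21 must be the other value — set m_21 = 0.
The clause (m_23) is unit, so m_23 = 1.
The clause (~m_13) is unit, so m_13 = 0.
The clause (~m_33) is unit, so m_33 = 0.
The clause (m_31) is unit, so m_31 = 1.
The clause (~m_41) is unit, so m_41 = 0.
The clause (m_43) is unit, so m_43 = 1.
Now (~m_43) is unsatisfied and unit — conflict.
Neither m_21 = 1 nor m_21 = 0 works.
So m_12 must be the other value — set m_12 = 0.
The clause (m_13) is unit, so m_13 = 1.
The clause (~m_23) is unit, so m_23 = 0.
The clause (~m_33) is unit, so m_33 = 0.
The clause (~m_43) is unit, so m_43 = 0.
Case m_21 = 1:
The clause (~m_31) is unit, so m_31 = 0.
The clause (m_32) is unit, so m_32 = 1.
The clause (~m_41) is unit, so m_41 = 0.
The clause (m_42) is unit, so m_42 = 1.
Now (~m_42) is unsatisfied and unit — conflict.
So m_21 must be the other value — set m_21 = 0.
The clause (m_22) is unit, so m_22 = 1.
The clause (~m_32) is unit, so m_32 = 0.
The clause (m_31) is unit, so m_31 = 1.
The clause (~m_41) is unit, so m_41 = 0.
The clause (m_42) is unit, so m_42 = 1.
Now (~m_42) is unsatisfied and unit — conflict.
Neither m_21 = 1 nor m_21 = 0 works.
Neither m_12 = 1 nor m_12 = 0 works.
So m_11 must be the other value — set m_11 = 1.
The clause (~m_21) is unit, so m_21 = 0.
The clause (~m_31) is unit, so m_31 = 0.
The clause (~m_41) is unit, so m_41 = 0.
Case m_22 = 1:
The clause (~m_12) is unit, so m_12 = 0.
The clause (~m_32) is unit, so m_32 = 0.
The clause (m_33) is unit, so m_33 = 1.
The clause (~m_42) is unit, so m_42 = 0.
The clause (m_43) is unit, so m_43 = 1.
Now (~m_43) is unsatisfied and unit — conflict.
So m_22 must be the other value — set m_22 = 0.
The clause (m_23) is unit, so m_23 = 1.
The clause (~m_13) is unit, so m_13 = 0.
The clause (~m_33) is unit, so m_33 = 0.
The clause (m_32) is unit, so m_32 = 1.
The clause (~m_12) is unit, so m_12 = 0.
The clause (~m_42) is unit, so m_42 = 0.
The clause (m_43) is unit, so m_43 = 1.
Now (~m_43) is unsatisfied and unit — conflict.
Neither m_22 = 1 nor m_22 = 0 works.
Neither m_11 = 1 nor m_11 = 0 works.
No assignment satisfies every clause.

No, unsatisfiable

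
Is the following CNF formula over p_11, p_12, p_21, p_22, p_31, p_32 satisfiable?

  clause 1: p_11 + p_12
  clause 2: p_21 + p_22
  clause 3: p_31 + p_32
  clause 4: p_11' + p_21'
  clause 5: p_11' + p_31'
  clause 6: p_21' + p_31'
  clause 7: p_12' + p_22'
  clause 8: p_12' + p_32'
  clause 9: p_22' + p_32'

No

Case p_11 = 1:
(p_21') alone gives p_21 = 0.
(p_22) alone gives p_22 = 1.
(p_31') alone gives p_31 = 0.
(p_32) alone gives p_32 = 1.
But (p_32') is also a unit clause — contradiction.
That branch fails; take p_11 = 0 instead.
(p_12) alone gives p_12 = 1.
(p_22') alone gives p_22 = 0.
(p_21) alone gives p_21 = 1.
(p_31') alone gives p_31 = 0.
(p_32) alone gives p_32 = 1.
But (p_32') is also a unit clause — contradiction.
Either choice for p_11 ends in contradiction.
No assignment satisfies every clause.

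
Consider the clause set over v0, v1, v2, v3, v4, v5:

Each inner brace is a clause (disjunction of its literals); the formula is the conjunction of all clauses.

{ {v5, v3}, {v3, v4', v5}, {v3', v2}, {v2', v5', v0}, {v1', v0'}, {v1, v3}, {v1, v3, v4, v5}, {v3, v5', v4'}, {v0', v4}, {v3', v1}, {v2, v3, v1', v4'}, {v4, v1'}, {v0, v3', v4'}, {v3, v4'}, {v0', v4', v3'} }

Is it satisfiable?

Try v5 = 1.
Try v3 = 0.
The clause (v1) is unit, so v1 = 1.
The clause (v0') is unit, so v0 = 0.
The clause (v2') is unit, so v2 = 0.
The clause (v4') is unit, so v4 = 0.
That conflicts with the unit clause (v4).
So v3 must be the other value — set v3 = 1.
The clause (v2) is unit, so v2 = 1.
The clause (v0) is unit, so v0 = 1.
The clause (v1') is unit, so v1 = 0.
That conflicts with the unit clause (v1).
Both values of v3 lead to a conflict.
So v5 must be the other value — set v5 = 0.
The clause (v3) is unit, so v3 = 1.
The clause (v2) is unit, so v2 = 1.
The clause (v1) is unit, so v1 = 1.
The clause (v0') is unit, so v0 = 0.
The clause (v4) is unit, so v4 = 1.
That conflicts with the unit clause (v4').
Both values of v5 lead to a conflict.
No assignment satisfies every clause.

No, unsatisfiable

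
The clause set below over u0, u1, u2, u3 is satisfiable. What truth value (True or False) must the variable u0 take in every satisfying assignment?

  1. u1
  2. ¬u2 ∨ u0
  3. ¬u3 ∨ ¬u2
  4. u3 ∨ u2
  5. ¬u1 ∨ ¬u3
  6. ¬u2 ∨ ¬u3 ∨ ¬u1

Suppose u0 = False.
Unit clause (u1) forces u1 = True.
Unit clause (¬u2) forces u2 = False.
Unit clause (u3) forces u3 = True.
That conflicts with the unit clause (¬u3).
So every satisfying assignment has u0 = True.

True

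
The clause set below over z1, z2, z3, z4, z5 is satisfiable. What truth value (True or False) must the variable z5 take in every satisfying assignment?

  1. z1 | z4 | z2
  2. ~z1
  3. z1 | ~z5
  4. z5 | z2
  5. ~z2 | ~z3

False

Suppose z5 = 1.
(~z1) alone gives z1 = 0.
That conflicts with the unit clause (z1).
So every satisfying assignment has z5 = False.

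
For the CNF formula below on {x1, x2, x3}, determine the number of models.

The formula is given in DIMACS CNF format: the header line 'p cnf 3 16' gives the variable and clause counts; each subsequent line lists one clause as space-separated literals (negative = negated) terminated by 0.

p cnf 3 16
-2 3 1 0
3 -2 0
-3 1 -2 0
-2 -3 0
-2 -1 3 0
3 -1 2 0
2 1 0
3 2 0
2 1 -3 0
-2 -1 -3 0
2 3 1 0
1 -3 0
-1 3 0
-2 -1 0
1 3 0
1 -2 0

There are 2^3 = 8 truth assignments over (x1, x2, x3).
Split on x1. With x1 = True, the clauses containing x1 are satisfied and ¬x1 drops from the rest; 1 of the 2^2 = 4 assignments to the other variables satisfy what remains.
With x1 = False, by the same count on the reduced clause set, 0 assignments work.
Total: 1 + 0 = 1.

1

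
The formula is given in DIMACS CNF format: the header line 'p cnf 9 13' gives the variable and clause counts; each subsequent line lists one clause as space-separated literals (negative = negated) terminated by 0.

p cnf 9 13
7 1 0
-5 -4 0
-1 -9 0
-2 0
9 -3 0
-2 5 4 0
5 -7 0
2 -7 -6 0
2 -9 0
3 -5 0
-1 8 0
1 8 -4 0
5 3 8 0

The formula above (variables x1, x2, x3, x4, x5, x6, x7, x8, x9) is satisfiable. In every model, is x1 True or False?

Suppose x1 = False.
From the singleton clause (x7), x7 = True.
From the singleton clause (¬x2), x2 = False.
From the singleton clause (x5), x5 = True.
From the singleton clause (¬x4), x4 = False.
From the singleton clause (¬x6), x6 = False.
From the singleton clause (¬x9), x9 = False.
From the singleton clause (¬x3), x3 = False.
That conflicts with the unit clause (x3).
So every satisfying assignment has x1 = True.

True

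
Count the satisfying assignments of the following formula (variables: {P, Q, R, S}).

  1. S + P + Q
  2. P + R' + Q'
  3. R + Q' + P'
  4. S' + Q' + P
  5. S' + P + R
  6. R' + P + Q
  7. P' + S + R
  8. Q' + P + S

5

There are 2^4 = 16 truth assignments over (P, Q, R, S).
Check each against the 8 clauses (columns in the order P, Q, R, S):
  F F F F  ✗ fails (S + P + Q)
  F F F T  ✗ fails (S' + P + R)
  F F T F  ✗ fails (S + P + Q)
  F F T T  ✗ fails (R' + P + Q)
  F T F F  ✗ fails (Q' + P + S)
  F T F T  ✗ fails (S' + Q' + P)
  F T T F  ✗ fails (P + R' + Q')
  F T T T  ✗ fails (P + R' + Q')
  T F F F  ✗ fails (P' + S + R)
  T F F T  ✓ satisfies all
  T F T F  ✓ satisfies all
  T F T T  ✓ satisfies all
  T T F F  ✗ fails (R + Q' + P')
  T T F T  ✗ fails (R + Q' + P')
  T T T F  ✓ satisfies all
  T T T T  ✓ satisfies all
5 of the 16 rows are models.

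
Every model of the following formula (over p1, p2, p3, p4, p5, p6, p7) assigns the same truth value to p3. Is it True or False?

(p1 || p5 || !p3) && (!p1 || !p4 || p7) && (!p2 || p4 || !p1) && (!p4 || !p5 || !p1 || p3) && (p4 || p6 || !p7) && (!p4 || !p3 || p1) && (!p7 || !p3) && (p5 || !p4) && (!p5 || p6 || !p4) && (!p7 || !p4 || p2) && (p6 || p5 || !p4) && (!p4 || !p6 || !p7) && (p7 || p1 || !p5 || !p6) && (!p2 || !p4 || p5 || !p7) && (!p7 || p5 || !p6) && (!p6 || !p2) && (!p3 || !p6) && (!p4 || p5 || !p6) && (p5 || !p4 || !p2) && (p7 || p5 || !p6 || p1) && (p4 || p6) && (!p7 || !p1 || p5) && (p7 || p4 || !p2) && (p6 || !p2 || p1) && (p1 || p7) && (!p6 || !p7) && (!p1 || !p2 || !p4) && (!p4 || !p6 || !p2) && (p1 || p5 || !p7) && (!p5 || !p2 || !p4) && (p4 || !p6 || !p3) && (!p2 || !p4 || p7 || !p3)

False

Suppose p3 = true.
The clause (!p7) is unit, so p7 = false.
The clause (!p6) is unit, so p6 = false.
The clause (p4) is unit, so p4 = true.
The clause (!p1) is unit, so p1 = false.
But (p1) is also a unit clause — contradiction.
So every satisfying assignment has p3 = False.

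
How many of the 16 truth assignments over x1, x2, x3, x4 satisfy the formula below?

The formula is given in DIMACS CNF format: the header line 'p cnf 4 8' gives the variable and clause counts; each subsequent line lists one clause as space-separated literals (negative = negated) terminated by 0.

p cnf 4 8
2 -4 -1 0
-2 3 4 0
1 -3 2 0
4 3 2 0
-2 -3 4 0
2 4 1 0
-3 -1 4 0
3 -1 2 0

There are 2^4 = 16 truth assignments over (x1, x2, x3, x4).
Check each against the 8 clauses (columns in the order x1, x2, x3, x4):
  F F F F  ✗ fails (x4 ∨ x3 ∨ x2)
  F F F T  ✓ satisfies all
  F F T F  ✗ fails (x1 ∨ ¬x3 ∨ x2)
  F F T T  ✗ fails (x1 ∨ ¬x3 ∨ x2)
  F T F F  ✗ fails (¬x2 ∨ x3 ∨ x4)
  F T F T  ✓ satisfies all
  F T T F  ✗ fails (¬x2 ∨ ¬x3 ∨ x4)
  F T T T  ✓ satisfies all
  T F F F  ✗ fails (x4 ∨ x3 ∨ x2)
  T F F T  ✗ fails (x2 ∨ ¬x4 ∨ ¬x1)
  T F T F  ✗ fails (¬x3 ∨ ¬x1 ∨ x4)
  T F T T  ✗ fails (x2 ∨ ¬x4 ∨ ¬x1)
  T T F F  ✗ fails (¬x2 ∨ x3 ∨ x4)
  T T F T  ✓ satisfies all
  T T T F  ✗ fails (¬x2 ∨ ¬x3 ∨ x4)
  T T T T  ✓ satisfies all
5 of the 16 rows are models.

5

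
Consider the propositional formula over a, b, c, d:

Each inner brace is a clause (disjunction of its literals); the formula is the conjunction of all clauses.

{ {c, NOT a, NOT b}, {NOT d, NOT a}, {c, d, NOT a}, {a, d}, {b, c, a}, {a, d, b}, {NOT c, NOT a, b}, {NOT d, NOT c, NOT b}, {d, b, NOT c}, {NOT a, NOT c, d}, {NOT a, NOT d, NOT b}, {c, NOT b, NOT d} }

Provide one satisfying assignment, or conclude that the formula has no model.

a: false; b: false; c: true; d: true

Branch on d: set d = true.
From the singleton clause (NOT a), a = false.
Branch on b: set b = false.
From the singleton clause (c), c = true.
Every clause now holds.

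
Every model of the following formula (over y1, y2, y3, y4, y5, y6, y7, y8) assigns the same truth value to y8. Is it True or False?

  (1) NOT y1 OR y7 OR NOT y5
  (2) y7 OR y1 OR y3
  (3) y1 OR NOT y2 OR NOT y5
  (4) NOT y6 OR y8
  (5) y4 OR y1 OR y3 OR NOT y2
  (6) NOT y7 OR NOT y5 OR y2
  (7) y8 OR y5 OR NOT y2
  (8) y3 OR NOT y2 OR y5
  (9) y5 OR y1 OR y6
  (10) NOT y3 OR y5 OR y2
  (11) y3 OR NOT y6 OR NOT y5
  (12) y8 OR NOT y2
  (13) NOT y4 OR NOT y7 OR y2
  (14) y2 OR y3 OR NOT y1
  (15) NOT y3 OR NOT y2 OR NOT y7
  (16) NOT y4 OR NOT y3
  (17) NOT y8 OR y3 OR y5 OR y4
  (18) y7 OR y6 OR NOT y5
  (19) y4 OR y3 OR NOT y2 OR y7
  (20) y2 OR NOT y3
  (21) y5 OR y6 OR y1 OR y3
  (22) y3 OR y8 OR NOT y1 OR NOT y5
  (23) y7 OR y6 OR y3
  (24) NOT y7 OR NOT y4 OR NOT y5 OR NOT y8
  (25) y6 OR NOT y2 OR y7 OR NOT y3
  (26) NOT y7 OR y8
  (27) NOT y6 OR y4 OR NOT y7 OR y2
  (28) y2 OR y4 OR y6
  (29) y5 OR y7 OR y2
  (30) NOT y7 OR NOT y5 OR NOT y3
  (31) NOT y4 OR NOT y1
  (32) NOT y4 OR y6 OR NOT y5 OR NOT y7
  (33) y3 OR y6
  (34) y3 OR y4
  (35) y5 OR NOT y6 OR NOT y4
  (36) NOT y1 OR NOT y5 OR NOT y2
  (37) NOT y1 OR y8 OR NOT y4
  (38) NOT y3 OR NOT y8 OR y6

True

Suppose y8 = false.
(NOT y6) alone gives y6 = false.
(NOT y2) alone gives y2 = false.
(NOT y3) alone gives y3 = false.
Now (y3) is unsatisfied and unit — conflict.
So every satisfying assignment has y8 = True.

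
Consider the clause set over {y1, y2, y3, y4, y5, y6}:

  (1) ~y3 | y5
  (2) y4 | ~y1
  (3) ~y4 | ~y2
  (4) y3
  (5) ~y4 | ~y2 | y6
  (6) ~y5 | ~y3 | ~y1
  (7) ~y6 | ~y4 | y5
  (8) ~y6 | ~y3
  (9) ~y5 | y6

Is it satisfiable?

No, unsatisfiable

From the singleton clause (y3), y3 = 1.
From the singleton clause (y5), y5 = 1.
From the singleton clause (~y1), y1 = 0.
From the singleton clause (~y6), y6 = 0.
Now (y6) is unsatisfied and unit — conflict.
No assignment satisfies every clause.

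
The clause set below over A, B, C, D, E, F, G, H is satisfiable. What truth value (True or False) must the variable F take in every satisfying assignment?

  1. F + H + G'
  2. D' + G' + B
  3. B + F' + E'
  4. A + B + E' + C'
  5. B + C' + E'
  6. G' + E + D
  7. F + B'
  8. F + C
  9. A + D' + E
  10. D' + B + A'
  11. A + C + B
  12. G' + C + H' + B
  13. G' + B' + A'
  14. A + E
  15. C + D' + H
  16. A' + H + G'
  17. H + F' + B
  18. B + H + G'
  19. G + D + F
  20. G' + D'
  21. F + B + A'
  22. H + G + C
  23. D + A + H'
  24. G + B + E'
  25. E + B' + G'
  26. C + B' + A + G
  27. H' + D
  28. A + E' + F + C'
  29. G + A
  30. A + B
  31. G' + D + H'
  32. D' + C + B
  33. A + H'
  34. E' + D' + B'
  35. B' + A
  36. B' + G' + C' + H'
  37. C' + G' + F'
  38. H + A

True

Suppose F = 0.
Unit clause (B') forces B = 0.
Unit clause (C) forces C = 1.
Unit clause (E') forces E = 0.
Unit clause (A) forces A = 1.
That conflicts with the unit clause (A').
So every satisfying assignment has F = True.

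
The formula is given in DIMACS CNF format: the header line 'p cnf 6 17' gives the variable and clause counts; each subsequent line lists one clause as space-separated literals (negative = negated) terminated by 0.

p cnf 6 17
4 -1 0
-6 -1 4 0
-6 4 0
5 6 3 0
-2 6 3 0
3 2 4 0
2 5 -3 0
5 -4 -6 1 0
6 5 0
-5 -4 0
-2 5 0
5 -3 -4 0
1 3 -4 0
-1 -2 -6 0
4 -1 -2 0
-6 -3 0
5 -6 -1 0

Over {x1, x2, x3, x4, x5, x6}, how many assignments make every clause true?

There are 2^6 = 64 truth assignments over (x1, x2, x3, x4, x5, x6).
Split on x3. With x3 = True, the clauses containing x3 are satisfied and ¬x3 drops from the rest; 2 of the 2^5 = 32 assignments to the other variables satisfy what remains.
With x3 = False, by the same count on the reduced clause set, 0 assignments work.
Total: 2 + 0 = 2.

2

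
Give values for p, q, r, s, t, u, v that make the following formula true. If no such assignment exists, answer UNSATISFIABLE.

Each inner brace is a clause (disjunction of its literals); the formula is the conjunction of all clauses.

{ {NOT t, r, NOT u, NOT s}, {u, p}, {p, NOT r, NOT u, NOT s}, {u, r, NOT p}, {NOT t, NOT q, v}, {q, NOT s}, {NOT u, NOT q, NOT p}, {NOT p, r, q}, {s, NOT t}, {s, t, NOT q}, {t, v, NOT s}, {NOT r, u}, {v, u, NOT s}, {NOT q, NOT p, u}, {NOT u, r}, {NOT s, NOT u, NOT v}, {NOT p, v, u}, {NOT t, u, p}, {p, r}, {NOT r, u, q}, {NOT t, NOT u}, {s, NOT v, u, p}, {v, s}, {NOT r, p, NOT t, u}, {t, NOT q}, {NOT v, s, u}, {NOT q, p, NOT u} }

Branch on u: set u = true.
The clause (r) is unit, so r = true.
The clause (NOT t) is unit, so t = false.
The clause (NOT q) is unit, so q = false.
The clause (NOT s) is unit, so s = false.
The clause (v) is unit, so v = true.
Every clause is now satisfied; p is unconstrained.

p: false; q: false; r: true; s: false; t: false; u: true; v: true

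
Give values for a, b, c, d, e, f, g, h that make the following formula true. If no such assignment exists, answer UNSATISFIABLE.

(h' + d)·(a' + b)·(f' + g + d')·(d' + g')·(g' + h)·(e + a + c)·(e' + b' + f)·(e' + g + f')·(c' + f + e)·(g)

From the singleton clause (g), g = 1.
From the singleton clause (d'), d = 0.
From the singleton clause (h'), h = 0.
But (h) is also a unit clause — contradiction.

UNSATISFIABLE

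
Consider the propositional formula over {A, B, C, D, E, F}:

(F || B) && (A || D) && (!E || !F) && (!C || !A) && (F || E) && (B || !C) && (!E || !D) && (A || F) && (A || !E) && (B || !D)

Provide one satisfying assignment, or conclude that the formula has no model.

A ↦ true; B ↦ false; C ↦ false; D ↦ false; E ↦ false; F ↦ true

Try F = true.
Unit clause (!E) forces E = false.
Try A = true.
Unit clause (!C) forces C = false.
Try B = false.
Unit clause (!D) forces D = false.
All clauses are satisfied.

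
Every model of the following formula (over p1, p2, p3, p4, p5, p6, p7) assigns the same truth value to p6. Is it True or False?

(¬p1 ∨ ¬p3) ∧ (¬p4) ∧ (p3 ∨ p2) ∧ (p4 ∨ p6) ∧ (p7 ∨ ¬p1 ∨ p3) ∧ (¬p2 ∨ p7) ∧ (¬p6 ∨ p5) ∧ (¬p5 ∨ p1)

Suppose p6 = False.
(¬p4) alone gives p4 = False.
But (p4) is also a unit clause — contradiction.
So every satisfying assignment has p6 = True.

True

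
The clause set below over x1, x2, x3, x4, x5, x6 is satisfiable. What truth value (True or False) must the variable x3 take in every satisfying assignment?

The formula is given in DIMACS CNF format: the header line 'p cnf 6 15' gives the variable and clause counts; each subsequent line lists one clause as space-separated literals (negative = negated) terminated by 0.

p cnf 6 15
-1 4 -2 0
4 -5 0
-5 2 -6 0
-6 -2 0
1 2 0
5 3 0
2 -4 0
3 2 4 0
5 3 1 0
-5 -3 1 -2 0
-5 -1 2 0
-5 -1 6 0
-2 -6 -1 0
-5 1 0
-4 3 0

Suppose x3 = False.
The clause (x5) is unit, so x5 = True.
The clause (x4) is unit, so x4 = True.
That conflicts with the unit clause (¬x4).
So every satisfying assignment has x3 = True.

True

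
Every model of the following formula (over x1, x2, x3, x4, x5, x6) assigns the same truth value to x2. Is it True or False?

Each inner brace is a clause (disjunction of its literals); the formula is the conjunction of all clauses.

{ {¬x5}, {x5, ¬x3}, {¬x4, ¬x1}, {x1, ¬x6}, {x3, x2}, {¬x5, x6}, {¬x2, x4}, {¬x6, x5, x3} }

Suppose x2 = False.
From the singleton clause (¬x5), x5 = False.
From the singleton clause (¬x3), x3 = False.
But (x3) is also a unit clause — contradiction.
So every satisfying assignment has x2 = True.

True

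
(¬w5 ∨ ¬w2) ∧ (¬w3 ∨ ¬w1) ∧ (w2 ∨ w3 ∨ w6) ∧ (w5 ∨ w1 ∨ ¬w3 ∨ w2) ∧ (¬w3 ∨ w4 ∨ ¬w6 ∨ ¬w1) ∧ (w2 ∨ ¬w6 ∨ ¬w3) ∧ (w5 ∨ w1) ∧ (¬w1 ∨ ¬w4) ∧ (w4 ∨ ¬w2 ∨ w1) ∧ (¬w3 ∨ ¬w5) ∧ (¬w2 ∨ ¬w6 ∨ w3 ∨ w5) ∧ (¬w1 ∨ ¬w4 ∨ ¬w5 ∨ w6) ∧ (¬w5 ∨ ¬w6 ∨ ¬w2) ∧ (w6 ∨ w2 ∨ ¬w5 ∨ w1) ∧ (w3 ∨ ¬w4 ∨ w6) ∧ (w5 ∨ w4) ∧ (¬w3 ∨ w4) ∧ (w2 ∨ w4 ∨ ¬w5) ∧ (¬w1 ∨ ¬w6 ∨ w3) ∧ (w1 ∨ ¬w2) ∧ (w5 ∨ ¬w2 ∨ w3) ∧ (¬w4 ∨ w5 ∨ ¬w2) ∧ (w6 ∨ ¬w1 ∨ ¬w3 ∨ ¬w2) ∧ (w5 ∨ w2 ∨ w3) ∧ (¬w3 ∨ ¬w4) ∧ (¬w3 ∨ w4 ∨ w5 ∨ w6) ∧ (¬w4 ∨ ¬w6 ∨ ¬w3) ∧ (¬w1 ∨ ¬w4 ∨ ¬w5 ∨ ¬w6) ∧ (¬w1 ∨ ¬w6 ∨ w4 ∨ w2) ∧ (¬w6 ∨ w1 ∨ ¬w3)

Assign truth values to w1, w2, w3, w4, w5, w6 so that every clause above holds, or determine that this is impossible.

Try w5 = True.
(¬w2) alone gives w2 = False.
(¬w3) alone gives w3 = False.
(w6) alone gives w6 = True.
(w4) alone gives w4 = True.
(¬w1) alone gives w1 = False.
All clauses are satisfied.

w1=False,  w2=False,  w3=False,  w4=True,  w5=True,  w6=True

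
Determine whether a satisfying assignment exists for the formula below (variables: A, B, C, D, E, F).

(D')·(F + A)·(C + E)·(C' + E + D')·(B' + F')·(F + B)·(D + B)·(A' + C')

Yes, satisfiable

The clause (D') is unit, so D = 0.
The clause (B) is unit, so B = 1.
The clause (F') is unit, so F = 0.
The clause (A) is unit, so A = 1.
The clause (C') is unit, so C = 0.
The clause (E) is unit, so E = 1.
All clauses are satisfied.
A satisfying assignment: A: 1,  B: 1,  C: 0,  D: 0,  E: 1,  F: 0.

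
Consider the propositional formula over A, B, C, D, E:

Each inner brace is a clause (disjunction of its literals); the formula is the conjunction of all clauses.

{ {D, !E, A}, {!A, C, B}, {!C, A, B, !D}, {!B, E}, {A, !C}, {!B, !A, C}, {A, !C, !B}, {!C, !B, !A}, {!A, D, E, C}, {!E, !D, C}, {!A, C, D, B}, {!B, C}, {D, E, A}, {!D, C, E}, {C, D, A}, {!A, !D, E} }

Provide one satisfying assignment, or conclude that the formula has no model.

A ↦ true, B ↦ false, C ↦ true, D ↦ false, E ↦ false

Branch on B: set B = false.
Branch on A: set A = true.
(C) alone gives C = true.
Branch on D: set D = false.
All clauses hold; E can take either value.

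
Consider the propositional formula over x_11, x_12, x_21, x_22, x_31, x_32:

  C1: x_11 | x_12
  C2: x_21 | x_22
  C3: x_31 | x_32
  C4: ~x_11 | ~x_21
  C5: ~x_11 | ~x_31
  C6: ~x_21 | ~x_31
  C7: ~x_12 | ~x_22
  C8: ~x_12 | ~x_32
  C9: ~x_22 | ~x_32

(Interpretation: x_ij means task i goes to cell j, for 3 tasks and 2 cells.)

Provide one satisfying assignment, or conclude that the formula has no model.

UNSATISFIABLE

Case x_11 = 1:
Unit clause (~x_21) forces x_21 = 0.
Unit clause (x_22) forces x_22 = 1.
Unit clause (~x_31) forces x_31 = 0.
Unit clause (x_32) forces x_32 = 1.
That conflicts with the unit clause (~x_32).
So x_11 must be the other value — set x_11 = 0.
Unit clause (x_12) forces x_12 = 1.
Unit clause (~x_22) forces x_22 = 0.
Unit clause (x_21) forces x_21 = 1.
Unit clause (~x_31) forces x_31 = 0.
Unit clause (x_32) forces x_32 = 1.
That conflicts with the unit clause (~x_32).
Both values of x_11 lead to a conflict.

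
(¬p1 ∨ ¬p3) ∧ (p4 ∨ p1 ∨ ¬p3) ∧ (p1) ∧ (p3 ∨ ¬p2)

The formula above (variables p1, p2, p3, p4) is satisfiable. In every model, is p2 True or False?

False

Suppose p2 = True.
From the singleton clause (p1), p1 = True.
From the singleton clause (¬p3), p3 = False.
That conflicts with the unit clause (p3).
So every satisfying assignment has p2 = False.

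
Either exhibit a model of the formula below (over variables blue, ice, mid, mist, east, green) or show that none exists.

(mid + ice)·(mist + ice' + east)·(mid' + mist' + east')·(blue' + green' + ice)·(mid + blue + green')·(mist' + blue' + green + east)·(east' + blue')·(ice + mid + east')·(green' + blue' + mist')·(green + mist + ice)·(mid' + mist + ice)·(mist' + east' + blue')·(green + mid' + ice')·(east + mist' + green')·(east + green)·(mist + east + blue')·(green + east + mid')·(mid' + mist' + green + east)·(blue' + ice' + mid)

blue=0, ice=1, mid=1, mist=0, east=1, green=1

Branch on mid: set mid = 1.
Branch on mist: set mist = 0.
(ice) alone gives ice = 1.
(east) alone gives east = 1.
(blue') alone gives blue = 0.
(green) alone gives green = 1.
All clauses are satisfied.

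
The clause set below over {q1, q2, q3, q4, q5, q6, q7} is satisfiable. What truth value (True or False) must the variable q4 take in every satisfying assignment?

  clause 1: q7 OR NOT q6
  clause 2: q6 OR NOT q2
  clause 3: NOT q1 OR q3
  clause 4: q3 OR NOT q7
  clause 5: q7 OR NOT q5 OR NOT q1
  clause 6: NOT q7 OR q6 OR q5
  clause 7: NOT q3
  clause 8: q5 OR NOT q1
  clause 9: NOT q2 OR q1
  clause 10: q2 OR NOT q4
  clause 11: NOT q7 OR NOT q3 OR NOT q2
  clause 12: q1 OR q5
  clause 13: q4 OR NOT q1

Suppose q4 = true.
The clause (NOT q3) is unit, so q3 = false.
The clause (NOT q1) is unit, so q1 = false.
The clause (NOT q7) is unit, so q7 = false.
The clause (NOT q6) is unit, so q6 = false.
The clause (NOT q2) is unit, so q2 = false.
That conflicts with the unit clause (q2).
So every satisfying assignment has q4 = False.

False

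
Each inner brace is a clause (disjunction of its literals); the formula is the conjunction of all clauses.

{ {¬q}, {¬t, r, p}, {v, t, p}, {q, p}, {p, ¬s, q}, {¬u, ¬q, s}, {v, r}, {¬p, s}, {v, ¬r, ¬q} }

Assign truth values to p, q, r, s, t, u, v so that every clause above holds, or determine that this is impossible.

From the singleton clause (¬q), q = False.
From the singleton clause (p), p = True.
From the singleton clause (s), s = True.
Try v = False.
From the singleton clause (r), r = True.
No clause remains; t, u are free.

p: True; q: False; r: True; s: True; t: False; u: False; v: False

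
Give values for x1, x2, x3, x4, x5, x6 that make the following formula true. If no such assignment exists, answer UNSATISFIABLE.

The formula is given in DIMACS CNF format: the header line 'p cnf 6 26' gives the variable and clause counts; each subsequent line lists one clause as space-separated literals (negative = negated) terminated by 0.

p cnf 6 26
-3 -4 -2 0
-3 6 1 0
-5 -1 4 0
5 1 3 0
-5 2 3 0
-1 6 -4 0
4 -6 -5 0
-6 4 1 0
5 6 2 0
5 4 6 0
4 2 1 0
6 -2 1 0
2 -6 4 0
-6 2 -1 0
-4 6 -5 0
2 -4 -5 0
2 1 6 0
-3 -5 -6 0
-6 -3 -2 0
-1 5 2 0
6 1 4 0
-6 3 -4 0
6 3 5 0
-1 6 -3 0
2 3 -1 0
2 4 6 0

Try x3 = True.
Try x4 = True.
(¬x2) alone gives x2 = False.
(¬x5) alone gives x5 = False.
(x6) alone gives x6 = True.
(¬x1) alone gives x1 = False.
This assignment satisfies each clause.

x1: False,  x2: False,  x3: True,  x4: True,  x5: False,  x6: True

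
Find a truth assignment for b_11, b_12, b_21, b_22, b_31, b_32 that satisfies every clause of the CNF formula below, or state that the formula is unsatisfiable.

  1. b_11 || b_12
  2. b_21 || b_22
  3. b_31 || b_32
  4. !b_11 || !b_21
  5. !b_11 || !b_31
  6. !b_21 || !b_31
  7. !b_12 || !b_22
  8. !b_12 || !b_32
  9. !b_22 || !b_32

Case b_11 = true:
(!b_21) alone gives b_21 = false.
(b_22) alone gives b_22 = true.
(!b_31) alone gives b_31 = false.
(b_32) alone gives b_32 = true.
That conflicts with the unit clause (!b_32).
That branch fails; take b_11 = false instead.
(b_12) alone gives b_12 = true.
(!b_22) alone gives b_22 = false.
(b_21) alone gives b_21 = true.
(!b_31) alone gives b_31 = false.
(b_32) alone gives b_32 = true.
That conflicts with the unit clause (!b_32).
Either choice for b_11 ends in contradiction.

UNSATISFIABLE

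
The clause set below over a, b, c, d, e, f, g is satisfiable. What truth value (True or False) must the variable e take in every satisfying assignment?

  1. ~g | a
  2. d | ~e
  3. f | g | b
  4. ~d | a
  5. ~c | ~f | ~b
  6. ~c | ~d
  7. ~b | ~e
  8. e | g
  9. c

Suppose e = 1.
Unit clause (d) forces d = 1.
Unit clause (a) forces a = 1.
Unit clause (~c) forces c = 0.
That conflicts with the unit clause (c).
So every satisfying assignment has e = False.

False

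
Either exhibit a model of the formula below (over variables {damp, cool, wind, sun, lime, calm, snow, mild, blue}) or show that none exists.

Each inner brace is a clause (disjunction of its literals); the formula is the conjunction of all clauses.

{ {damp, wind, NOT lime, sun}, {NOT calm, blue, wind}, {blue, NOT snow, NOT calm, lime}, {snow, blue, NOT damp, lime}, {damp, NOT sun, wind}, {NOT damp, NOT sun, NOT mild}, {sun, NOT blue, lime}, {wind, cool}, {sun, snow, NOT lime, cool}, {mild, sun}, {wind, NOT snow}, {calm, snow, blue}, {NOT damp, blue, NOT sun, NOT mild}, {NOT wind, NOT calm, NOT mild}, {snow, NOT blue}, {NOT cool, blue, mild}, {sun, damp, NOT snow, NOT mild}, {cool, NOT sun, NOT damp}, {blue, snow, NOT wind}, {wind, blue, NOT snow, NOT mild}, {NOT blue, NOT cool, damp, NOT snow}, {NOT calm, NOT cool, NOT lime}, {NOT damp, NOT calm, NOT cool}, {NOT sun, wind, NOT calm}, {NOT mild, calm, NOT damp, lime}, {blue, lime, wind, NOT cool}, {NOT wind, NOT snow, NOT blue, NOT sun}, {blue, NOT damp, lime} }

Case wind = true:
Case mild = true:
(NOT calm) alone gives calm = false.
Case damp = false:
Case snow = true:
(sun) alone gives sun = true.
(NOT blue) alone gives blue = false.
All clauses hold; cool, lime can take either value.

damp: false; cool: false; wind: true; sun: true; lime: true; calm: false; snow: true; mild: true; blue: false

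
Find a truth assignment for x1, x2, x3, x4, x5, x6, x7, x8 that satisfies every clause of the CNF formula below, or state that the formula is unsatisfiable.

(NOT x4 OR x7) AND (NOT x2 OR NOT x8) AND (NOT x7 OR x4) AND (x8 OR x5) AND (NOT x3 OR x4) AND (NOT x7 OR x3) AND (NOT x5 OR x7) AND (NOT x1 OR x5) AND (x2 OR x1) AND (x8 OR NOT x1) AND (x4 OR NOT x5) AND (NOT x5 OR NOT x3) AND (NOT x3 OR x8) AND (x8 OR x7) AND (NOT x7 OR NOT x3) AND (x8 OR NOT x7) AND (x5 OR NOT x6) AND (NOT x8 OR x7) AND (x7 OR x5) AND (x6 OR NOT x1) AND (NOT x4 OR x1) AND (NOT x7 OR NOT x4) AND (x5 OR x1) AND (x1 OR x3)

UNSATISFIABLE

Case x4 = false:
Unit clause (NOT x7) forces x7 = false.
Unit clause (NOT x3) forces x3 = false.
Unit clause (NOT x5) forces x5 = false.
That conflicts with the unit clause (x5).
That branch fails; take x4 = true instead.
Unit clause (x7) forces x7 = true.
That conflicts with the unit clause (NOT x7).
Either choice for x4 ends in contradiction.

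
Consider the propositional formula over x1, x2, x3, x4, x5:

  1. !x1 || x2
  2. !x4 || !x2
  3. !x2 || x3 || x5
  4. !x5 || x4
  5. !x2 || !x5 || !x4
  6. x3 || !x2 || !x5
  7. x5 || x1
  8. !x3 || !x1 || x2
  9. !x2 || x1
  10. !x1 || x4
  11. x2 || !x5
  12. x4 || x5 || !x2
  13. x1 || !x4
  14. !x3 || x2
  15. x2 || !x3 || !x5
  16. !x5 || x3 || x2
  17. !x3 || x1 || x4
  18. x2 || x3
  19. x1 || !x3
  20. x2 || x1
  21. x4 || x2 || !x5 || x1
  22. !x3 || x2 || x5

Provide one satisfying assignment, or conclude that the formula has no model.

UNSATISFIABLE

Case x1 = false:
Unit clause (x5) forces x5 = true.
Unit clause (x4) forces x4 = true.
But (!x4) is also a unit clause — contradiction.
That branch fails; take x1 = true instead.
Unit clause (x2) forces x2 = true.
Unit clause (!x4) forces x4 = false.
But (x4) is also a unit clause — contradiction.
Both values of x1 lead to a conflict.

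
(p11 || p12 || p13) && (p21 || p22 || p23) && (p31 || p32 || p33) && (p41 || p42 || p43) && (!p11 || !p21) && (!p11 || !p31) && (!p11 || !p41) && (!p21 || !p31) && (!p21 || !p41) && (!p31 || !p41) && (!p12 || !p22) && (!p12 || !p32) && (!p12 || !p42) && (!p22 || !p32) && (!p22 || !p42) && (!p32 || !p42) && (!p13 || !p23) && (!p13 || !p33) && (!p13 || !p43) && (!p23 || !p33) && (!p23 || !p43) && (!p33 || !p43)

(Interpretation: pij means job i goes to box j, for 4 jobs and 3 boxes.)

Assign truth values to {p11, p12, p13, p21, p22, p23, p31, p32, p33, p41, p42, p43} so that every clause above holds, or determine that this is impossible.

UNSATISFIABLE

Case p11 = false:
Case p12 = true:
(!p22) alone gives p22 = false.
(!p32) alone gives p32 = false.
(!p42) alone gives p42 = false.
Case p21 = true:
(!p31) alone gives p31 = false.
(p33) alone gives p33 = true.
(!p41) alone gives p41 = false.
(p43) alone gives p43 = true.
That conflicts with the unit clause (!p43).
Undo p21 and try p21 = false.
(p23) alone gives p23 = true.
(!p13) alone gives p13 = false.
(!p33) alone gives p33 = false.
(p31) alone gives p31 = true.
(!p41) alone gives p41 = false.
(p43) alone gives p43 = true.
That conflicts with the unit clause (!p43).
Neither p21 = true nor p21 = false works.
Undo p12 and try p12 = false.
(p13) alone gives p13 = true.
(!p23) alone gives p23 = false.
(!p33) alone gives p33 = false.
(!p43) alone gives p43 = false.
Case p21 = true:
(!p31) alone gives p31 = false.
(p32) alone gives p32 = true.
(!p41) alone gives p41 = false.
(p42) alone gives p42 = true.
That conflicts with the unit clause (!p42).
Undo p21 and try p21 = false.
(p22) alone gives p22 = true.
(!p32) alone gives p32 = false.
(p31) alone gives p31 = true.
(!p41) alone gives p41 = false.
(p42) alone gives p42 = true.
That conflicts with the unit clause (!p42).
Neither p21 = true nor p21 = false works.
Neither p12 = true nor p12 = false works.
Undo p11 and try p11 = true.
(!p21) alone gives p21 = false.
(!p31) alone gives p31 = false.
(!p41) alone gives p41 = false.
Case p22 = true:
(!p12) alone gives p12 = false.
(!p32) alone gives p32 = false.
(p33) alone gives p33 = true.
(!p42) alone gives p42 = false.
(p43) alone gives p43 = true.
That conflicts with the unit clause (!p43).
Undo p22 and try p22 = false.
(p23) alone gives p23 = true.
(!p13) alone gives p13 = false.
(!p33) alone gives p33 = false.
(p32) alone gives p32 = true.
(!p12) alone gives p12 = false.
(!p42) alone gives p42 = false.
(p43) alone gives p43 = true.
That conflicts with the unit clause (!p43).
Neither p22 = true nor p22 = false works.
Neither p11 = true nor p11 = false works.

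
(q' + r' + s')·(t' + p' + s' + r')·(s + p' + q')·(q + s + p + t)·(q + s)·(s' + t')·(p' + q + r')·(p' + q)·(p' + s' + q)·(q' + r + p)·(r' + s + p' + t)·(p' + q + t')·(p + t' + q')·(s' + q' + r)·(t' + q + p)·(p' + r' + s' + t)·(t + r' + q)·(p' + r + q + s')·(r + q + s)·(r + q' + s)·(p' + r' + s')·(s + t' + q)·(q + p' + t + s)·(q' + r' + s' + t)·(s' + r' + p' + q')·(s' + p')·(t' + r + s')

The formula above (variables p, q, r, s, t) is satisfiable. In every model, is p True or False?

False

Suppose p = 1.
From the singleton clause (q), q = 1.
From the singleton clause (s), s = 1.
But (s') is also a unit clause — contradiction.
So every satisfying assignment has p = False.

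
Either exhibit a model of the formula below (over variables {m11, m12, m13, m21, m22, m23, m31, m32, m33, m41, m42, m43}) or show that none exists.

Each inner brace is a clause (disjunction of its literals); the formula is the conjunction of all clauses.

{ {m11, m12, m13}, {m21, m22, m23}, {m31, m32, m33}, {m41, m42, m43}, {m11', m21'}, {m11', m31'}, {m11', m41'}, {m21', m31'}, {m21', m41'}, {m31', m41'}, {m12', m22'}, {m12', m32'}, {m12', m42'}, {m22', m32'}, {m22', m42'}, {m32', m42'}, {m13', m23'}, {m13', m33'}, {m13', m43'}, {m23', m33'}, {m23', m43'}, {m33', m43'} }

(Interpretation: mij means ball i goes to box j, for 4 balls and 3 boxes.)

UNSATISFIABLE

Branch on m11: set m11 = 0.
Branch on m12: set m12 = 1.
Unit clause (m22') forces m22 = 0.
Unit clause (m32') forces m32 = 0.
Unit clause (m42') forces m42 = 0.
Branch on m21: set m21 = 1.
Unit clause (m31') forces m31 = 0.
Unit clause (m33) forces m33 = 1.
Unit clause (m41') forces m41 = 0.
Unit clause (m43) forces m43 = 1.
But (m43') is also a unit clause — contradiction.
Undo m21 and try m21 = 0.
Unit clause (m23) forces m23 = 1.
Unit clause (m13') forces m13 = 0.
Unit clause (m33') forces m33 = 0.
Unit clause (m31) forces m31 = 1.
Unit clause (m41') forces m41 = 0.
Unit clause (m43) forces m43 = 1.
But (m43') is also a unit clause — contradiction.
Neither m21 = 1 nor m21 = 0 works.
Undo m12 and try m12 = 0.
Unit clause (m13) forces m13 = 1.
Unit clause (m23') forces m23 = 0.
Unit clause (m33') forces m33 = 0.
Unit clause (m43') forces m43 = 0.
Branch on m21: set m21 = 1.
Unit clause (m31') forces m31 = 0.
Unit clause (m32) forces m32 = 1.
Unit clause (m41') forces m41 = 0.
Unit clause (m42) forces m42 = 1.
But (m42') is also a unit clause — contradiction.
Undo m21 and try m21 = 0.
Unit clause (m22) forces m22 = 1.
Unit clause (m32') forces m32 = 0.
Unit clause (m31) forces m31 = 1.
Unit clause (m41') forces m41 = 0.
Unit clause (m42) forces m42 = 1.
But (m42') is also a unit clause — contradiction.
Neither m21 = 1 nor m21 = 0 works.
Neither m12 = 1 nor m12 = 0 works.
Undo m11 and try m11 = 1.
Unit clause (m21') forces m21 = 0.
Unit clause (m31') forces m31 = 0.
Unit clause (m41') forces m41 = 0.
Branch on m22: set m22 = 1.
Unit clause (m12') forces m12 = 0.
Unit clause (m32') forces m32 = 0.
Unit clause (m33) forces m33 = 1.
Unit clause (m42') forces m42 = 0.
Unit clause (m43) forces m43 = 1.
But (m43') is also a unit clause — contradiction.
Undo m22 and try m22 = 0.
Unit clause (m23) forces m23 = 1.
Unit clause (m13') forces m13 = 0.
Unit clause (m33') forces m33 = 0.
Unit clause (m32) forces m32 = 1.
Unit clause (m12') forces m12 = 0.
Unit clause (m42') forces m42 = 0.
Unit clause (m43) forces m43 = 1.
But (m43') is also a unit clause — contradiction.
Neither m22 = 1 nor m22 = 0 works.
Neither m11 = 1 nor m11 = 0 works.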